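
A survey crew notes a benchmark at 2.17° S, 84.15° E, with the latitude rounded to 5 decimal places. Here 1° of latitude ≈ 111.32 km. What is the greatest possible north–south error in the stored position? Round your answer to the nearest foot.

2 feet

Rounding to 5 decimal places leaves the latitude within ±5e-06° of the true value.
So the N–S error is at most 5e-06 × 111320 = 0.5566 m.
In feet: 0.5566 m ÷ 0.3048 ≈ 1.8261 ft.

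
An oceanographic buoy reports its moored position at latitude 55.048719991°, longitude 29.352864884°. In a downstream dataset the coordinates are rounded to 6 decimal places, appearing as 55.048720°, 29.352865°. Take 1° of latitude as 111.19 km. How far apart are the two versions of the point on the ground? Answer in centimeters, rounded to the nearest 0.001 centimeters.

The latitude changed by -0.000000009° and the longitude by -0.000000116°.
N–S: -0.000000009° × 111190 m/° = -0.00100071 m.
E–W at 55.0487°: -0.000000116° × 111190 × cos 55.0487° = -0.000000116 × 111190 × 0.5729 ≈ -0.00738903 m.
Hypotenuse of the two orthogonal shifts: √(0.00100071² + 0.00738903²) = 0.00745648 m.
That is 0.00745648 m = 0.74565 cm.

0.746 centimeters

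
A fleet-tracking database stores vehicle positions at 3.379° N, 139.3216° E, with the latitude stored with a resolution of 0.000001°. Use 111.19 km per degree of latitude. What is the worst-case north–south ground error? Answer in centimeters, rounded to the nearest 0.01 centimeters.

5.56 centimeters

With a 0.000001° grid the true value lies within half a step, ±0.000001°/2 = ±5e-07°, of the stored one.
Along the meridian that is 5e-07° × 111190 m/° = 0.055595 m.
That is 0.055595 m = 5.5595 cm.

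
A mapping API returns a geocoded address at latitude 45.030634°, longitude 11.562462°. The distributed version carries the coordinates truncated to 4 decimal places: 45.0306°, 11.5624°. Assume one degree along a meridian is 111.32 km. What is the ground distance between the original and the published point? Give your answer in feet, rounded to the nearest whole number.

Δlat = 45.030634 − 45.0306 = +0.000034°; Δlon = 11.562462 − 11.5624 = +0.000062°.
N–S: 0.000034° × 111320 m/° = 3.78488 m.
East–west at this latitude: 0.000062° × 111320 × cos 45.0306° ≈ 0.000062 × 78673.1 = 4.87773 m.
Combined displacement = (3.78488² + 4.87773²)^½ ≈ 6.17394 m.
Converting: 6.17394 m × 3.2808 ft/m ≈ 20.256 ft.

20 feet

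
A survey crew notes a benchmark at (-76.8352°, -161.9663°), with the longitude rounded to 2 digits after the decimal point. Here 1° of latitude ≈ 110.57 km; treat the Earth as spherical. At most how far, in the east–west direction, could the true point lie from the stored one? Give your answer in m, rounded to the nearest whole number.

126 m

Rounding to 2 decimal places leaves the longitude within ±0.005° of the true value.
One degree of longitude at 76.8352° is 110570 × cos 76.8352° ≈ 110570 × 0.2278 = 25182.6 m.
East–west error: 0.005° × 25182.6 m/° ≈ 125.913 m.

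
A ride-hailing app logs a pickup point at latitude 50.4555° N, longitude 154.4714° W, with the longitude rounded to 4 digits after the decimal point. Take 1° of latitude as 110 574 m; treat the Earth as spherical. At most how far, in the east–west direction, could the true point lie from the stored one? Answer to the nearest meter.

Rounding to 4 decimal places leaves the longitude within ±5e-05° of the true value.
At latitude 50.4555° a degree of longitude spans 110574 m × cos 50.4555° = 110574 × 0.6367 ≈ 70400 m.
So at most 5e-05° × 70400 ≈ 3.52 m east–west.

4 meters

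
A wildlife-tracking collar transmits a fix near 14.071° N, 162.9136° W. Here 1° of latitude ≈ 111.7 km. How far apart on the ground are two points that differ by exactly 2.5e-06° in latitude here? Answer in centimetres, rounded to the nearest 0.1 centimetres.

Along a meridian 2.5e-06° is 2.5e-06 × 111700 = 0.27925 m.
That is 0.27925 m = 27.925 cm.

27.9 centimetres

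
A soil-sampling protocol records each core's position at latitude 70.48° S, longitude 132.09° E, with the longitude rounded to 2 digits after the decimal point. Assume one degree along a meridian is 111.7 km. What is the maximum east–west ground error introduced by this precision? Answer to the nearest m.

Rounding to 2 decimal places leaves the longitude within ±0.005° of the true value.
At latitude 70.48° a degree of longitude spans 111700 m × cos 70.48° = 111700 × 0.3341 ≈ 37323 m.
So at most 0.005° × 37323 ≈ 186.615 m east–west.

187 m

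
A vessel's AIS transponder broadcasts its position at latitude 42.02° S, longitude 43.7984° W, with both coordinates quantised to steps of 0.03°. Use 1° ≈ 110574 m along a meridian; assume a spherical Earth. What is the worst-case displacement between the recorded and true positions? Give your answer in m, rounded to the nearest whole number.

2066 m

With a 0.03° grid the true value lies within half a step, ±0.03°/2 = ±0.015°, of the stored one.
Latitude error → 0.015 × 110574 = 1658.61 m along the meridian.
East–west component at 42.02°: 0.015° × 110574 × cos 42.02° ≈ 0.015 × 82146.7 ≈ 1232.2 m.
Combining orthogonally: (1658.61² + 1232.2²)^½ ≈ 2066.23 m.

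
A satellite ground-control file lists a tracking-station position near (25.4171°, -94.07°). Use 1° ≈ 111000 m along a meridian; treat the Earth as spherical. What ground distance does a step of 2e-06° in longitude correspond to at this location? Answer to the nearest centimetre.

At 25.4171° a degree of longitude is 111000 × cos 25.4171° ≈ 100256 m, so 2e-06° corresponds to 0.200512 m.
That is 0.200512 m = 20.051 cm.

20 centimetres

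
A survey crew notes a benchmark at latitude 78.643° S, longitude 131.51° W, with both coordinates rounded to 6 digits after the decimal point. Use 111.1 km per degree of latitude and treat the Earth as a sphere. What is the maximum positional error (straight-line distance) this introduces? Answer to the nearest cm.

6 cm

Rounding to 6 decimal places leaves each coordinate within ±5e-07° of the true value.
Latitude error → 5e-07 × 111100 = 0.05555 m along the meridian.
E–W at 78.643°: 5e-07° × 111100 × cos 78.643° = 5e-07 × 111100 × 0.1969 ≈ 0.010939 m.
Worst case both components are at the extreme and orthogonal: √(0.05555² + 0.010939²) ≈ 0.0566168 m.
That is 0.0566168 m = 5.6617 cm.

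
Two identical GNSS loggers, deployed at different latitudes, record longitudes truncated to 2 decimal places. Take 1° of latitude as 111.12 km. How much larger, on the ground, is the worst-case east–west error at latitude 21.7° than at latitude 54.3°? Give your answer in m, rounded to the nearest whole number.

384 m

Truncating at 2 decimal places can drop up to a full unit in the last place, so the longitude may be off by as much as 0.01°.
Error at 21.7° = 0.01° × 111120 × cos 21.7° ≈ 1111.2 × 0.9291 = 1032.5 m.
At 54.3°: 0.01° × 111120 × cos 54.3° = 0.01 × 111120 × 0.5835 ≈ 648.43 m.
So the lower-latitude error exceeds the higher by 1032.5 − 648.43 = 384.02 m.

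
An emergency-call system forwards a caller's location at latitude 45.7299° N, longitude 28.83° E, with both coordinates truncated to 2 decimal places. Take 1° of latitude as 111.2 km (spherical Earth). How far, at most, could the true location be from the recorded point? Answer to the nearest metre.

Truncating at 2 decimal places can drop up to a full unit in the last place, so each coordinate may be off by as much as 0.01°.
Latitude error → 0.01 × 111200 = 1112 m along the meridian.
East–west component at 45.7299°: 0.01° × 111200 × cos 45.7299° ≈ 0.01 × 77622.2 ≈ 776.222 m.
Worst case both components are at the extreme and orthogonal: √(1112² + 776.222²) ≈ 1356.12 m.

1356 metres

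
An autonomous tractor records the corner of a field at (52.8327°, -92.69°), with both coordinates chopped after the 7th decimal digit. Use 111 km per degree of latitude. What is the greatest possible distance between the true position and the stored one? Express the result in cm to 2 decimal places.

Truncating at 7 decimal places can drop up to a full unit in the last place, so each coordinate may be off by as much as 1e-07°.
North–south component: 1e-07° × 111000 = 0.0111 m.
East–west component at 52.8327°: 1e-07° × 111000 × cos 52.8327° ≈ 1e-07 × 67060 ≈ 0.006706 m.
The two errors are perpendicular, so the maximum displacement is √(0.0111² + 0.006706²) ≈ 0.0129684 m.
That is 0.0129684 m = 1.2968 cm.

1.30 cm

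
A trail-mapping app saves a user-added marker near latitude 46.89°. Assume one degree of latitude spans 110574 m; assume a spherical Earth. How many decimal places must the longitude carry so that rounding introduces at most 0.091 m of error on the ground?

6

At 46.89° one degree of longitude covers 110574 × cos 46.89° ≈ 110574 × 0.6834 ≈ 75566.4 m.
With N decimal places the half-ulp bound is 0.5·10⁻ᴺ°, or 0.5·10⁻ᴺ × 75566.4 m on the ground.
Need 0.5 × 75566.4 × 10⁻ᴺ ≤ 0.091 → 10⁻ᴺ ≤ 2.408e-06, so N ≥ 5.62.
So 6 decimal places suffice (0.0378 m); 5 would allow up to 0.378 m.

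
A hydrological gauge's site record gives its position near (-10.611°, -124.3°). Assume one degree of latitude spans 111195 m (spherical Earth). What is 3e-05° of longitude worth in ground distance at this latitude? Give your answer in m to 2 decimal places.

One degree of longitude here spans 111195 × cos 10.611° = 111195 × 0.9829 ≈ 109294 m; 3e-05° of that is 3.27881 m.

3.28 m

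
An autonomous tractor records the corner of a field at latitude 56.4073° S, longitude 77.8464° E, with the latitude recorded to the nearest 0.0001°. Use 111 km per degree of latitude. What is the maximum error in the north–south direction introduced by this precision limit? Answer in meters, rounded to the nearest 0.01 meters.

Rounding to 4 decimal places leaves the latitude within ±5e-05° of the true value.
Along the meridian that is 5e-05° × 111000 m/° = 5.55 m.

5.55 meters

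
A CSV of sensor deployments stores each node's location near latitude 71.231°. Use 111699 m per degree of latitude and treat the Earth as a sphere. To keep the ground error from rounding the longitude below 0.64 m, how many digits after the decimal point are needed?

At 71.231° one degree of longitude covers 111699 × cos 71.231° ≈ 111699 × 0.3218 ≈ 35939.5 m.
N decimal places → at most half a unit in the last place, 0.5 × 10⁻ᴺ° = 35939.5/2 × 10⁻ᴺ m.
Setting 17969.8 × 10⁻ᴺ ≤ 0.64 gives 10ᴺ ≥ 2.808e+04, i.e. N ≥ 4.45.
At 4 places the error can reach 1.8 m, but 5 places keeps it to 0.18 m.

5 decimal places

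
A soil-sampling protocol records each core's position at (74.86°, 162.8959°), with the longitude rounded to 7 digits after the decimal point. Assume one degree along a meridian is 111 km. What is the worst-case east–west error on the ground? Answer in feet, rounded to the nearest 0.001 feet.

0.005 feet

Rounding to 7 decimal places leaves the longitude within ±5e-08° of the true value.
Parallels shrink by cos φ, so at 74.86° a degree of longitude is 111000 × 0.2612 ≈ 28990.8 m.
Maximum E–W displacement: 5e-08 × 28990.8 = 0.00144954 m.
Converting: 0.00144954 m × 3.2808 ft/m ≈ 0.0047557 ft.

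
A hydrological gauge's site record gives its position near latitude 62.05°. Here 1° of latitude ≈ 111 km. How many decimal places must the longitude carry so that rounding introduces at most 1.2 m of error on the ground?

At 62.05° one degree of longitude covers 111000 × cos 62.05° ≈ 111000 × 0.4687 ≈ 52025.8 m.
N decimal places → at most half a unit in the last place, 0.5 × 10⁻ᴺ° = 52025.8/2 × 10⁻ᴺ m.
Setting 26012.9 × 10⁻ᴺ ≤ 1.2 gives 10ᴺ ≥ 2.168e+04, i.e. N ≥ 4.34.
N = 4 would give 2.6 m (too coarse); N = 5 gives 0.26 m ≤ 1.2 m.

5 decimal places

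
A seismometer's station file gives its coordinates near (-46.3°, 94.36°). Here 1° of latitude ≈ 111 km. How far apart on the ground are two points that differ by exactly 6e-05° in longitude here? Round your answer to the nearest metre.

5 metres

At 46.3° a degree of longitude is 111000 × cos 46.3° ≈ 76687.9 m, so 6e-05° corresponds to 4.60128 m.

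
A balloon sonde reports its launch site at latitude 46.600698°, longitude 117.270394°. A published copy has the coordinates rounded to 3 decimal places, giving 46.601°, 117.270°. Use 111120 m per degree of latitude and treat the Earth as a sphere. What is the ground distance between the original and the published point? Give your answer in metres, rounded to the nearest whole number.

Δlat = 46.600698 − 46.601 = -0.000302°; Δlon = 117.270394 − 117.270 = +0.000394°.
North–south shift: -0.000302 × 111120 = -33.5582 m.
E–W at 46.601°: 0.000394° × 111120 × cos 46.601° = 0.000394 × 111120 × 0.6871 ≈ 30.081 m.
Combined displacement = (33.5582² + 30.081²)^½ ≈ 45.0669 m.

45 metres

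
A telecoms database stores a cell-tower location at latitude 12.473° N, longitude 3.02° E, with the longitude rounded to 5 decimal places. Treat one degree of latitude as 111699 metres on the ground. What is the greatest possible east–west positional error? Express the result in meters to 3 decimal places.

0.545 meters

Rounding to 5 decimal places leaves the longitude within ±5e-06° of the true value.
Parallels shrink by cos φ, so at 12.473° a degree of longitude is 111699 × 0.9764 ≈ 109063 m.
Maximum E–W displacement: 5e-06 × 109063 = 0.545313 m.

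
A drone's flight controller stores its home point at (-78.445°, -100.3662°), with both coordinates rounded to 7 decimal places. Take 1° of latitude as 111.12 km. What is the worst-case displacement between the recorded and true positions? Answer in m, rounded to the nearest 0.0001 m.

Rounding to 7 decimal places leaves each coordinate within ±5e-08° of the true value.
North–south component: 5e-08° × 111120 = 0.005556 m.
E–W at 78.445°: 5e-08° × 111120 × cos 78.445° = 5e-08 × 111120 × 0.2003 ≈ 0.00111291 m.
Combining orthogonally: (0.005556² + 0.00111291²)^½ ≈ 0.00566637 m.

0.0057 m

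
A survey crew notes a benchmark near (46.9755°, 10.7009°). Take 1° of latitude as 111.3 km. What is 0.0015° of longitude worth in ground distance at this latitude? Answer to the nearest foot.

374 feet

One degree of longitude here spans 111300 × cos 46.9755° = 111300 × 0.6823 ≈ 75941.2 m; 0.0015° of that is 113.912 m.
In feet: 113.912 m ÷ 0.3048 ≈ 373.73 ft.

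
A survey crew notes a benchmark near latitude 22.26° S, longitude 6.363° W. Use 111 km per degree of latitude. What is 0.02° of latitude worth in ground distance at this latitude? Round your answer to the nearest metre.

Along a meridian 0.02° is 0.02 × 111000 = 2220 m.

2220 metres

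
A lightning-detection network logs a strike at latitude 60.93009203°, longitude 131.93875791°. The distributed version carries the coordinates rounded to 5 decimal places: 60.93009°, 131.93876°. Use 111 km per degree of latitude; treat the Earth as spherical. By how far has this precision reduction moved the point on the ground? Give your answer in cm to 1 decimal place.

Δlat = 60.93009203 − 60.93009 = +0.00000203°; Δlon = 131.93875791 − 131.93876 = -0.00000209°.
N–S: 0.00000203° × 111000 m/° = 0.22533 m.
E–W at 60.9301°: -0.00000209° × 111000 × cos 60.9301° = -0.00000209 × 111000 × 0.4859 ≈ -0.112718 m.
Hypotenuse of the two orthogonal shifts: √(0.22533² + 0.112718²) = 0.251951 m.
That is 0.251951 m = 25.195 cm.

25.2 cm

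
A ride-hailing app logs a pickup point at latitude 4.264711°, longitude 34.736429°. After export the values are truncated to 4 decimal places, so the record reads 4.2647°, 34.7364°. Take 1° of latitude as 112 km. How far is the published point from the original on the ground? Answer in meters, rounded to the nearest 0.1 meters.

Δlat = 4.264711 − 4.2647 = +0.000011°; Δlon = 34.736429 − 34.7364 = +0.000029°.
N–S: 0.000011° × 112000 m/° = 1.232 m.
E–W at 4.2647°: 0.000029° × 112000 × cos 4.2647° = 0.000029 × 112000 × 0.9972 ≈ 3.23901 m.
Combined displacement = (1.232² + 3.23901²)^½ ≈ 3.4654 m.

3.5 meters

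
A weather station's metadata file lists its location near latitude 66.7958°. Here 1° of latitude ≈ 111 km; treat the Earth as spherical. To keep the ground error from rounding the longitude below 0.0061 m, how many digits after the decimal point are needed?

At 66.7958° one degree of longitude covers 111000 × cos 66.7958° ≈ 111000 × 0.3940 ≈ 43735 m.
Rounding to N decimal places gives at most 0.5 × 10⁻ᴺ degrees of error, i.e. 0.5 × 10⁻ᴺ × 43735 m.
Setting 21867.5 × 10⁻ᴺ ≤ 0.0061 gives 10ᴺ ≥ 3.585e+06, i.e. N ≥ 6.55.
So 7 decimal places suffice (0.00219 m); 6 would allow up to 0.0219 m.

7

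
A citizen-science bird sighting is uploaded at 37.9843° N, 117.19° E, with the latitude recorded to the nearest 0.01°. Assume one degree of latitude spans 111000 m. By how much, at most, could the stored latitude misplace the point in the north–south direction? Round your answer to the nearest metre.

Rounding to 2 decimal places leaves the latitude within ±0.005° of the true value.
So the N–S error is at most 0.005 × 111000 = 555 m.

555 metres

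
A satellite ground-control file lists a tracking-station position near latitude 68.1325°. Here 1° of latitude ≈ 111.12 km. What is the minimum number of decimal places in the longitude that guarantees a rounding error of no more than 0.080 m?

At 68.1325° one degree of longitude covers 111120 × cos 68.1325° ≈ 111120 × 0.3725 ≈ 41387.9 m.
N decimal places → at most half a unit in the last place, 0.5 × 10⁻ᴺ° = 41387.9/2 × 10⁻ᴺ m.
Setting 20694 × 10⁻ᴺ ≤ 0.080 gives 10ᴺ ≥ 2.587e+05, i.e. N ≥ 5.41.
N = 5 would give 0.207 m (too coarse); N = 6 gives 0.0207 m ≤ 0.080 m.

6 decimal places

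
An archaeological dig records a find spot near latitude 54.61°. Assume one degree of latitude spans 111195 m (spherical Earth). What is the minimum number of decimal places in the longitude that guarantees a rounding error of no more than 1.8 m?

5 decimal places

At 54.61° one degree of longitude covers 111195 × cos 54.61° ≈ 111195 × 0.5791 ≈ 64397.3 m.
N decimal places → at most half a unit in the last place, 0.5 × 10⁻ᴺ° = 64397.3/2 × 10⁻ᴺ m.
Need 0.5 × 64397.3 × 10⁻ᴺ ≤ 1.8 → 10⁻ᴺ ≤ 5.590e-05, so N ≥ 4.25.
N = 4 would give 3.22 m (too coarse); N = 5 gives 0.322 m ≤ 1.8 m.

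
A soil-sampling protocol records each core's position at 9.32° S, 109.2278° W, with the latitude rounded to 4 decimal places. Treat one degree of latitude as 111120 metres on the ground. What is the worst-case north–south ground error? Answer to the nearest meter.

6 meters

Rounding to 4 decimal places leaves the latitude within ±5e-05° of the true value.
Along the meridian that is 5e-05° × 111120 m/° = 5.556 m.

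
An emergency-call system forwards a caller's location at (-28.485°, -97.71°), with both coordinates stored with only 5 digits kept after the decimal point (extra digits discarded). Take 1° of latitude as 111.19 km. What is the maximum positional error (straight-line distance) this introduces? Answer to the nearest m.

Truncating at 5 decimal places can drop up to a full unit in the last place, so each coordinate may be off by as much as 1e-05°.
N–S: 1e-05° × 111190 m/° = 1.1119 m.
E–W at 28.485°: 1e-05° × 111190 × cos 28.485° = 1e-05 × 111190 × 0.8789 ≈ 0.977296 m.
The two errors are perpendicular, so the maximum displacement is √(1.1119² + 0.977296²) ≈ 1.48035 m.

1 m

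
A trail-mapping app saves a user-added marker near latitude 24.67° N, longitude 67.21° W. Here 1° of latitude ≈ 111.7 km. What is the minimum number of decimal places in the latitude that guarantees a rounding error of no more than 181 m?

3 decimal places

One degree of latitude covers 111700 m.
N decimal places → at most half a unit in the last place, 0.5 × 10⁻ᴺ° = 111700/2 × 10⁻ᴺ m.
Need 0.5 × 111700 × 10⁻ᴺ ≤ 181 → 10⁻ᴺ ≤ 3.241e-03, so N ≥ 2.49.
So 3 decimal places suffice (55.9 m); 2 would allow up to 558 m.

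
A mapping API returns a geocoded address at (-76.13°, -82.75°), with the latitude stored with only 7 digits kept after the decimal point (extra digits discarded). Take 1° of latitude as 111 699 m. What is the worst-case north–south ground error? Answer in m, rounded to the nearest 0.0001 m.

0.0112 m

Truncating at 7 decimal places can drop up to a full unit in the last place, so the latitude may be off by as much as 1e-07°.
North–south distance: 1e-07° × 111699 m/° = 0.0111699 m.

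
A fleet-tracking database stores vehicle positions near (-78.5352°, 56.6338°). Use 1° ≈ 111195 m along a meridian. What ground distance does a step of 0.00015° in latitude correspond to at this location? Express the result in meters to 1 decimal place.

16.7 meters

0.00015° × 111195 m/° = 16.6793 m.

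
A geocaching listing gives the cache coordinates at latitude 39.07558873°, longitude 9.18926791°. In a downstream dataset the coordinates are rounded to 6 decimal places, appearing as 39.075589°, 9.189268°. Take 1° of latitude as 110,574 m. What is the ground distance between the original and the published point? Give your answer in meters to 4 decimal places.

The latitude changed by -0.00000027° and the longitude by -0.00000009°.
N–S: -0.00000027° × 110574 m/° = -0.029855 m.
E–W at 39.0756°: -0.00000009° × 110574 × cos 39.0756° = -0.00000009 × 110574 × 0.7763 ≈ -0.00772562 m.
Hypotenuse of the two orthogonal shifts: √(0.029855² + 0.00772562²) = 0.0308384 m.

0.0308 meters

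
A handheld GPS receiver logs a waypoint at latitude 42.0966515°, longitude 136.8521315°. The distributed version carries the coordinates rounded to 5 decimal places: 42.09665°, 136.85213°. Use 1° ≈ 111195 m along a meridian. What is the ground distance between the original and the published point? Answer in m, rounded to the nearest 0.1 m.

0.2 m

The latitude changed by +0.0000015° and the longitude by +0.0000015°.
North–south shift: 0.0000015 × 111195 = 0.166793 m.
E–W at 42.0966°: 0.0000015° × 111195 × cos 42.0966° = 0.0000015 × 111195 × 0.7420 ≈ 0.123763 m.
Distance: √(0.166793² + 0.123763²) ≈ 0.207694 m.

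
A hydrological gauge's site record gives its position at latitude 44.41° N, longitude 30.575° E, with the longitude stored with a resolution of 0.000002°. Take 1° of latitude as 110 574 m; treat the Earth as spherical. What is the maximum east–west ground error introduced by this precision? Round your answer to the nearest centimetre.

With a 0.000002° grid the true value lies within half a step, ±0.000002°/2 = ±1e-06°, of the stored one.
At latitude 44.41° a degree of longitude spans 110574 m × cos 44.41° = 110574 × 0.7144 ≈ 78988.6 m.
East–west error: 1e-06° × 78988.6 m/° ≈ 0.0789886 m.
That is 0.0789886 m = 7.8989 cm.

8 centimetres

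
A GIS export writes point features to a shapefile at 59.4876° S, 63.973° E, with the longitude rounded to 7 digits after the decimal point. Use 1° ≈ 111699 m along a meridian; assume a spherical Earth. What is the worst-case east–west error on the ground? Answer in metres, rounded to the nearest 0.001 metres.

Rounding to 7 decimal places leaves the longitude within ±5e-08° of the true value.
At latitude 59.4876° a degree of longitude spans 111699 m × cos 59.4876° = 111699 × 0.5077 ≈ 56712.4 m.
Maximum E–W displacement: 5e-08 × 56712.4 = 0.00283562 m.

0.003 metres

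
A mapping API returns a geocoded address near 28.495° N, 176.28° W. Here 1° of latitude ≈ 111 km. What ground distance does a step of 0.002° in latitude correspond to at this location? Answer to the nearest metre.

0.002° × 111000 m/° = 222 m.

222 metres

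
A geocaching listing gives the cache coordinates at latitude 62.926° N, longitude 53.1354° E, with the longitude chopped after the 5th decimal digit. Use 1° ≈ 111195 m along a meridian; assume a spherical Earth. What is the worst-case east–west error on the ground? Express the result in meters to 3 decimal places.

Truncating at 5 decimal places can drop up to a full unit in the last place, so the longitude may be off by as much as 1e-05°.
One degree of longitude at 62.926° is 111195 × cos 62.926° ≈ 111195 × 0.4551 = 50609.4 m.
So at most 1e-05° × 50609.4 ≈ 0.506094 m east–west.

0.506 meters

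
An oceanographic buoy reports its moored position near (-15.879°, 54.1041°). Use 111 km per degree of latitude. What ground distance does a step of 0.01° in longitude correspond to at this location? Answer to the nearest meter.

0.01° of longitude at 15.879° is 0.01 × 111000 × cos 15.879° ≈ 0.01 × 106764 = 1067.64 m.

1068 meters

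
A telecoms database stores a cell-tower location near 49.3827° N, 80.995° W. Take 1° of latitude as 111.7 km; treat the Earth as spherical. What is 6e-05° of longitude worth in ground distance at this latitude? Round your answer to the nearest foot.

14 feet

One degree of longitude here spans 111700 × cos 49.3827° = 111700 × 0.6510 ≈ 72717.1 m; 6e-05° of that is 4.36303 m.
Converting: 4.36303 m × 3.2808 ft/m ≈ 14.314 ft.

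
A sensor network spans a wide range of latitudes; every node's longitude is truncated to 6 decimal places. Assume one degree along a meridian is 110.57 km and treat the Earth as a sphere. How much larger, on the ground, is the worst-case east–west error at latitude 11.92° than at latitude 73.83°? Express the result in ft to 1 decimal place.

0.3 ft

Truncating at 6 decimal places can drop up to a full unit in the last place, so the longitude may be off by as much as 1e-06°.
At 11.92°: 1e-06° × 110570 × cos 11.92° = 1e-06 × 110570 × 0.9784 ≈ 0.10819 m.
Error at 73.83° = 1e-06° × 110570 × cos 73.83° ≈ 0.11057 × 0.2785 = 0.030792 m.
So the lower-latitude error exceeds the higher by 0.10819 − 0.030792 = 0.077393 m.
In feet: 0.0773933 m ÷ 0.3048 ≈ 0.25392 ft.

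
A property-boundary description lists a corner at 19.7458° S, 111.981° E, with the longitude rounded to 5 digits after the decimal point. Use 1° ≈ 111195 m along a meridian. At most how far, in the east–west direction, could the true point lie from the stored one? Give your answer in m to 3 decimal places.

Rounding to 5 decimal places leaves the longitude within ±5e-06° of the true value.
At latitude 19.7458° a degree of longitude spans 111195 m × cos 19.7458° = 111195 × 0.9412 ≈ 104657 m.
East–west error: 5e-06° × 104657 m/° ≈ 0.523284 m.

0.523 m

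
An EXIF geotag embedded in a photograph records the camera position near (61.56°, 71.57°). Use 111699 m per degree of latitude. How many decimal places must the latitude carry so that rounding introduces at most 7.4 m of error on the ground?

One degree of latitude covers 111699 m.
N decimal places → at most half a unit in the last place, 0.5 × 10⁻ᴺ° = 111699/2 × 10⁻ᴺ m.
Need 0.5 × 111699 × 10⁻ᴺ ≤ 7.4 → 10⁻ᴺ ≤ 1.325e-04, so N ≥ 3.88.
At 3 places the error can reach 55.8 m, but 4 places keeps it to 5.58 m.

4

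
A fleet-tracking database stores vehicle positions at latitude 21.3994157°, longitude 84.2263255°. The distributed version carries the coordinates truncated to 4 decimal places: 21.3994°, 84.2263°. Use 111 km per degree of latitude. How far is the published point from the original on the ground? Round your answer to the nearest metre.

3 metres

Δlat = 21.3994157 − 21.3994 = +0.0000157°; Δlon = 84.2263255 − 84.2263 = +0.0000255°.
North–south shift: 0.0000157 × 111000 = 1.7427 m.
East–west at this latitude: 0.0000255° × 111000 × cos 21.3994° ≈ 0.0000255 × 103348 = 2.63536 m.
Combined displacement = (1.7427² + 2.63536²)^½ ≈ 3.15945 m.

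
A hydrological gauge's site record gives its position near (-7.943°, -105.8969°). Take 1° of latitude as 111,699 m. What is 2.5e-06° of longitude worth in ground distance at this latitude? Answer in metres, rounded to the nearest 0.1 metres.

0.3 metres

2.5e-06° of longitude at 7.943° is 2.5e-06 × 111699 × cos 7.943° ≈ 2.5e-06 × 110627 = 0.276568 m.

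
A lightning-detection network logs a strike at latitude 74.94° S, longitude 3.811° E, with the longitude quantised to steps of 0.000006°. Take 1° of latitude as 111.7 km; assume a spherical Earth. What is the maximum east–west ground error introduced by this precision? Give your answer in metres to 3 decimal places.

0.087 metres

With a 0.000006° grid the true value lies within half a step, ±0.000006°/2 = ±3e-06°, of the stored one.
Parallels shrink by cos φ, so at 74.94° a degree of longitude is 111700 × 0.2598 ≈ 29023.1 m.
Maximum E–W displacement: 3e-06 × 29023.1 = 0.0870692 m.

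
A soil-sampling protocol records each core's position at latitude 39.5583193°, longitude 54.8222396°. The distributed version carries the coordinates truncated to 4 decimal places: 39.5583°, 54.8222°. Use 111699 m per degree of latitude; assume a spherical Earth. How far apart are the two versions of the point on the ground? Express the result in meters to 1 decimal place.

Δlat = 39.5583193 − 39.5583 = +0.0000193°; Δlon = 54.8222396 − 54.8222 = +0.0000396°.
N–S: 0.0000193° × 111699 m/° = 2.15579 m.
East–west at this latitude: 0.0000396° × 111699 × cos 39.5583° ≈ 0.0000396 × 86117.4 = 3.41025 m.
Distance: √(2.15579² + 3.41025²) ≈ 4.0345 m.

4.0 meters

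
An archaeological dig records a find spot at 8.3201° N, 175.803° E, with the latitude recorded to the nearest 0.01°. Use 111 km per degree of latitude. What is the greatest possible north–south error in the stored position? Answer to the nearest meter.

555 meters

Rounding to 2 decimal places leaves the latitude within ±0.005° of the true value.
So the N–S error is at most 0.005 × 111000 = 555 m.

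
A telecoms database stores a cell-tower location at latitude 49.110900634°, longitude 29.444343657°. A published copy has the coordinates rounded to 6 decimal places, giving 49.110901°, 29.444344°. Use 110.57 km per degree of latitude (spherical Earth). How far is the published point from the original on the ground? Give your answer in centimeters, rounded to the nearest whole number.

5 centimeters

Δlat = 49.110900634 − 49.110901 = -0.000000366°; Δlon = 29.444343657 − 29.444344 = -0.000000343°.
North–south shift: -0.000000366 × 110570 = -0.0404686 m.
E–W at 49.1109°: -0.000000343° × 110570 × cos 49.1109° = -0.000000343 × 110570 × 0.6546 ≈ -0.0248259 m.
Distance: √(0.0404686² + 0.0248259²) ≈ 0.0474767 m.
That is 0.0474767 m = 4.7477 cm.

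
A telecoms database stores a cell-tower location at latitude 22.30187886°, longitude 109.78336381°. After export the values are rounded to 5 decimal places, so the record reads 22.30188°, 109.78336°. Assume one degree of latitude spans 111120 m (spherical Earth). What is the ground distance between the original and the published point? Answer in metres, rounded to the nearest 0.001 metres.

0.412 metres

Δlat = 22.30187886 − 22.30188 = -0.00000114°; Δlon = 109.78336381 − 109.78336 = +0.00000381°.
North–south shift: -0.00000114 × 111120 = -0.126677 m.
East–west at this latitude: 0.00000381° × 111120 × cos 22.3019° ≈ 0.00000381 × 102808 = 0.391698 m.
Distance: √(0.126677² + 0.391698²) ≈ 0.411673 m.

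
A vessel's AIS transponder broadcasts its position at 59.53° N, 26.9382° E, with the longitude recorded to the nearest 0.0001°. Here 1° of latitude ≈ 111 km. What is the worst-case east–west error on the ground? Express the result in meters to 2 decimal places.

2.81 meters

Rounding to 4 decimal places leaves the longitude within ±5e-05° of the true value.
One degree of longitude at 59.53° is 111000 × cos 59.53° ≈ 111000 × 0.5071 = 56286.7 m.
East–west error: 5e-05° × 56286.7 m/° ≈ 2.81433 m.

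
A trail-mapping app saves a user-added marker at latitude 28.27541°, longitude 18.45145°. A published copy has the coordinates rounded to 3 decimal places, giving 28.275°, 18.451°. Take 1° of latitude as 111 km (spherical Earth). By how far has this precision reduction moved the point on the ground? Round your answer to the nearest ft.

208 ft

Δlat = 28.27541 − 28.275 = +0.00041°; Δlon = 18.45145 − 18.451 = +0.00045°.
North–south shift: 0.00041 × 111000 = 45.51 m.
East–west at this latitude: 0.00045° × 111000 × cos 28.275° ≈ 0.00045 × 97755.9 = 43.9902 m.
Hypotenuse of the two orthogonal shifts: √(45.51² + 43.9902²) = 63.2953 m.
Converting: 63.2953 m × 3.2808 ft/m ≈ 207.66 ft.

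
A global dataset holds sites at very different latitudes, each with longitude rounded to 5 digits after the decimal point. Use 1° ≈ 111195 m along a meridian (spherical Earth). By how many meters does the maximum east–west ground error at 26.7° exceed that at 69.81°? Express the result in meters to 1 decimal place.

0.3 meters

Rounding to 5 decimal places leaves the longitude within ±5e-06° of the true value.
Error at 26.7° = 5e-06° × 111195 × cos 26.7° ≈ 0.55597 × 0.8934 = 0.49669 m.
Error at 69.81° = 5e-06° × 111195 × cos 69.81° ≈ 0.55597 × 0.3451 = 0.19189 m.
Difference: 0.49669 − 0.19189 = 0.30481 m.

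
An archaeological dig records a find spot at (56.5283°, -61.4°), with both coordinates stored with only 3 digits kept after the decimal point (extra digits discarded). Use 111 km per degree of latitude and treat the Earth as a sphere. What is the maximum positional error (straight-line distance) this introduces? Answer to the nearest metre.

Truncating at 3 decimal places can drop up to a full unit in the last place, so each coordinate may be off by as much as 0.001°.
N–S: 0.001° × 111000 m/° = 111 m.
Longitude error → 0.001 × 111000 × cos 56.5283° = 0.001 × 111000 × 0.5515 ≈ 61.2193 m.
Worst case both components are at the extreme and orthogonal: √(111² + 61.2193²) ≈ 126.763 m.

127 metres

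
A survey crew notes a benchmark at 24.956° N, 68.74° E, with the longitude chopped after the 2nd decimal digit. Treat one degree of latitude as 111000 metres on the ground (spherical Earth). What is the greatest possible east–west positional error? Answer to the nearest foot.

Truncating at 2 decimal places can drop up to a full unit in the last place, so the longitude may be off by as much as 0.01°.
At latitude 24.956° a degree of longitude spans 111000 m × cos 24.956° = 111000 × 0.9066 ≈ 100636 m.
So at most 0.01° × 100636 ≈ 1006.36 m east–west.
In feet: 1006.36 m ÷ 0.3048 ≈ 3301.7 ft.

3302 feet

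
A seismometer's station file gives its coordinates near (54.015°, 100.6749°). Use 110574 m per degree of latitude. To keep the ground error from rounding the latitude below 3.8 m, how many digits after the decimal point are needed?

5 decimal places

One degree of latitude covers 110574 m.
Rounding to N decimal places gives at most 0.5 × 10⁻ᴺ degrees of error, i.e. 0.5 × 10⁻ᴺ × 110574 m.
Need 0.5 × 110574 × 10⁻ᴺ ≤ 3.8 → 10⁻ᴺ ≤ 6.873e-05, so N ≥ 4.16.
N = 4 would give 5.53 m (too coarse); N = 5 gives 0.553 m ≤ 3.8 m.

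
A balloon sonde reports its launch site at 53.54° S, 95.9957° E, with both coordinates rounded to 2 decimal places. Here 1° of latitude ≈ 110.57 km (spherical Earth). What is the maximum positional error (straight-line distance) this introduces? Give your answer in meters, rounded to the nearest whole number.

Rounding to 2 decimal places leaves each coordinate within ±0.005° of the true value.
North–south component: 0.005° × 110570 = 552.85 m.
East–west component at 53.54°: 0.005° × 110570 × cos 53.54° ≈ 0.005 × 65707.5 ≈ 328.537 m.
The two errors are perpendicular, so the maximum displacement is √(552.85² + 328.537²) ≈ 643.102 m.

643 meters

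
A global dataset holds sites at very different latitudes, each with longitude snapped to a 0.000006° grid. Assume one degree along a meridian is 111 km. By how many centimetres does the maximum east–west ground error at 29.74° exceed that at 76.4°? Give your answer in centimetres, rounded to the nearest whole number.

21 centimetres

With a 0.000006° grid the true value lies within half a step, ±0.000006°/2 = ±3e-06°, of the stored one.
At 29.74°: 3e-06° × 111000 × cos 29.74° = 3e-06 × 111000 × 0.8683 ≈ 0.28914 m.
Error at 76.4° = 3e-06° × 111000 × cos 76.4° ≈ 0.333 × 0.2351 = 0.078302 m.
So the lower-latitude error exceeds the higher by 0.28914 − 0.078302 = 0.21084 m.
That is 0.210837 m = 21.084 cm.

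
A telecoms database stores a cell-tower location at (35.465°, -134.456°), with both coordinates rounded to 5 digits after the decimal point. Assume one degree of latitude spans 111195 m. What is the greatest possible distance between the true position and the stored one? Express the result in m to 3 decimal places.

Rounding to 5 decimal places leaves each coordinate within ±5e-06° of the true value.
N–S: 5e-06° × 111195 m/° = 0.555975 m.
East–west component at 35.465°: 5e-06° × 111195 × cos 35.465° ≈ 5e-06 × 90565 ≈ 0.452825 m.
Combining orthogonally: (0.555975² + 0.452825²)^½ ≈ 0.717049 m.

0.717 m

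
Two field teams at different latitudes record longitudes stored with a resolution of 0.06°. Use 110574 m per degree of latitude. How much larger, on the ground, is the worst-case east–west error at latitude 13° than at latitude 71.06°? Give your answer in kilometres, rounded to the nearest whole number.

2 kilometres

With a 0.06° grid the true value lies within half a step, ±0.06°/2 = ±0.03°, of the stored one.
Error at 13° = 0.03° × 110574 × cos 13° ≈ 3317.2 × 0.9744 = 3232.2 m.
Error at 71.06° = 0.03° × 110574 × cos 71.06° ≈ 3317.2 × 0.3246 = 1076.7 m.
Difference: 3232.2 − 1076.7 = 2155.5 m.
That is 2155.5 m = 2.1555 km.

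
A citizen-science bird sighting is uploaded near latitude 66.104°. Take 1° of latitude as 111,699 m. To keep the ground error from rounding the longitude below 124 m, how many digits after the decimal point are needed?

At 66.104° one degree of longitude covers 111699 × cos 66.104° ≈ 111699 × 0.4051 ≈ 45246.8 m.
N decimal places → at most half a unit in the last place, 0.5 × 10⁻ᴺ° = 45246.8/2 × 10⁻ᴺ m.
Setting 22623.4 × 10⁻ᴺ ≤ 124 gives 10ᴺ ≥ 182.4, i.e. N ≥ 2.26.
N = 2 would give 226 m (too coarse); N = 3 gives 22.6 m ≤ 124 m.

3 decimal places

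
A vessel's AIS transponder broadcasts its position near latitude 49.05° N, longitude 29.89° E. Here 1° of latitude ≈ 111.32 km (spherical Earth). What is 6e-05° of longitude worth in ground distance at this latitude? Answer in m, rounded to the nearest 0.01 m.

6e-05° of longitude at 49.05° is 6e-05 × 111320 × cos 49.05° ≈ 6e-05 × 72959.1 = 4.37755 m.

4.38 m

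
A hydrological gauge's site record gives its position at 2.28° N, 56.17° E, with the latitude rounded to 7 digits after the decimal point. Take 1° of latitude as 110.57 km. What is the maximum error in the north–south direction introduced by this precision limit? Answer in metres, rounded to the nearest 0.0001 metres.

Rounding to 7 decimal places leaves the latitude within ±5e-08° of the true value.
Along the meridian that is 5e-08° × 110570 m/° = 0.0055285 m.

0.0055 metres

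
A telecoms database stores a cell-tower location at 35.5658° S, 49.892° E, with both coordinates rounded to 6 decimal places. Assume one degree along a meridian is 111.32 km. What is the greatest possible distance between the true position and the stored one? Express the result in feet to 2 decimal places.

0.24 feet

Rounding to 6 decimal places leaves each coordinate within ±5e-07° of the true value.
Latitude error → 5e-07 × 111320 = 0.05566 m along the meridian.
Longitude error → 5e-07 × 111320 × cos 35.5658° = 5e-07 × 111320 × 0.8134 ≈ 0.0452765 m.
Combining orthogonally: (0.05566² + 0.0452765²)^½ ≈ 0.0717496 m.
In feet: 0.0717496 m ÷ 0.3048 ≈ 0.2354 ft.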